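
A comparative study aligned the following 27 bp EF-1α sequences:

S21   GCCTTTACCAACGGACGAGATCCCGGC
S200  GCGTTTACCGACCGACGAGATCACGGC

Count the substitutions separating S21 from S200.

4

Differing sites — 3:C/G; 10:A/G; 13:G/C; 23:C/A.
That gives 4 mismatches out of 27 aligned sites, so the Hamming distance is 4.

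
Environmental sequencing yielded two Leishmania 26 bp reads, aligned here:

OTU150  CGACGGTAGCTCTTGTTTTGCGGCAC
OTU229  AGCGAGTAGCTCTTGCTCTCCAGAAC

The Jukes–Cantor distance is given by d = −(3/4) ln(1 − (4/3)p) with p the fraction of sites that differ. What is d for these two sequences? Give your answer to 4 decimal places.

The sequences differ at positions 1 (C/A), 3 (A/C), 4 (C/G), 5 (G/A), 16 (T/C), 18 (T/C), 20 (G/C), 22 (G/A), 24 (C/A).
p = 9/26 = 0.346154.
d = −0.75 · ln(1 − (4/3)·0.346154) = −0.75 · ln(0.538461) = −0.75 · (-0.619040) = 0.4643.

0.4643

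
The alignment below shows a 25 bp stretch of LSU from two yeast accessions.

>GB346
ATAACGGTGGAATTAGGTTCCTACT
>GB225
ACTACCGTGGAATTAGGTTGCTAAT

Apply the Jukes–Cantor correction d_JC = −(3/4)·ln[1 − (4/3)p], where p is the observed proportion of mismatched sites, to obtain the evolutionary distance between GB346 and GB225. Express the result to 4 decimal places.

The sequences differ at positions 2 (T/C), 3 (A/T), 6 (G/C), 20 (C/G), 24 (C/A).
p = 5/25 = 0.200000.
d = −0.75 · ln(1 − (4/3)·0.200000) = −0.75 · ln(0.733333) = −0.75 · (-0.310155) = 0.2326.

0.2326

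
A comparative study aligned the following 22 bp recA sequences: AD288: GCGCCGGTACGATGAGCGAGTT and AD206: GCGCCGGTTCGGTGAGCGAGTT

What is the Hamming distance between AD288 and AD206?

Mismatches occur at site 9 (A↔T), site 12 (A↔G).
That gives 2 mismatches out of 22 aligned sites, so the Hamming distance is 2.

2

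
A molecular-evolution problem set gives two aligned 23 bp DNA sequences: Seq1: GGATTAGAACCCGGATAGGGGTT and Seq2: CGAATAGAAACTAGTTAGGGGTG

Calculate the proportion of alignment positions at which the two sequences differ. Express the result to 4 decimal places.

0.3043

Differing sites — 1:G/C; 4:T/A; 10:C/A; 12:C/T; 13:G/A; 15:A/T; 23:T/G.
There are 7 differences over 23 sites, so p = 7/23 = 0.3043.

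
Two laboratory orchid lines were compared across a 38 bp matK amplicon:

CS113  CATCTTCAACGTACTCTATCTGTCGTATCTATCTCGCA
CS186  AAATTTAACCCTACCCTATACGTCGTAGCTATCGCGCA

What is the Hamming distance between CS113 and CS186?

11

Differing sites — 1:C/A; 3:T/A; 4:C/T; 7:C/A; 9:A/C; 11:G/C; 15:T/C; 20:C/A; 21:T/C; 28:T/G; 34:T/G.
That gives 11 mismatches out of 38 aligned sites, so the Hamming distance is 11.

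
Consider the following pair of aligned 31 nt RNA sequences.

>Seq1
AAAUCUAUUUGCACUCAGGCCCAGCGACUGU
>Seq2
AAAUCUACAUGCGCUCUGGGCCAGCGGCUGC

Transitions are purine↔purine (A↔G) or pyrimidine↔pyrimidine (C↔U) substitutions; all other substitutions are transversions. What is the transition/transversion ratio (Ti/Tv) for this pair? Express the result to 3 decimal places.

1.333

Mismatches occur at site 8 (U/C, transition), site 9 (U/A, transversion), site 13 (A/G, transition), site 17 (A/U, transversion), site 20 (C/G, transversion), site 27 (A/G, transition), site 31 (U/C, transition).
Of the 7 differences, 4 transitions and 3 transversions, so Ti/Tv = 4/3 = 1.333.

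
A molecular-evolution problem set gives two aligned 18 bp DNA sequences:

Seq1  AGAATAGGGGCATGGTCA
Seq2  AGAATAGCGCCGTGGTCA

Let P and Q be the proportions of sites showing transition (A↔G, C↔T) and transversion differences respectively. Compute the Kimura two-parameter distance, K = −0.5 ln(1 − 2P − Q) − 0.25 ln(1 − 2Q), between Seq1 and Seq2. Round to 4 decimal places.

0.1885

The sequences differ at positions 8 (G/C, transversion), 10 (G/C, transversion), 12 (A/G, transition).
Of the 3 differences, 1 transition and 2 transversions over 18 sites: P = 1/18 = 0.055556, Q = 2/18 = 0.111111.
d = −0.5·ln(0.777777) − 0.25·ln(0.777778) = −0.5·(-0.251315) − 0.25·(-0.251314) = 0.1885.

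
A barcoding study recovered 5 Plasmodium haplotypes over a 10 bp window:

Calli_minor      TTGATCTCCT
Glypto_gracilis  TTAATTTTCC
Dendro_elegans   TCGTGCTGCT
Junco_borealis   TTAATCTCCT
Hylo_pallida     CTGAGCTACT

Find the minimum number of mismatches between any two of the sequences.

1

Pairwise Hamming distances:
  Calli_minor vs Glypto_gracilis: 4
  Calli_minor vs Dendro_elegans: 4
  Calli_minor vs Junco_borealis: 1
  Calli_minor vs Hylo_pallida: 3
  Glypto_gracilis vs Dendro_elegans: 7
  Glypto_gracilis vs Junco_borealis: 3
  Glypto_gracilis vs Hylo_pallida: 6
  Dendro_elegans vs Junco_borealis: 5
  Dendro_elegans vs Hylo_pallida: 4
  Junco_borealis vs Hylo_pallida: 4
The smallest is 1, between Calli_minor and Junco_borealis.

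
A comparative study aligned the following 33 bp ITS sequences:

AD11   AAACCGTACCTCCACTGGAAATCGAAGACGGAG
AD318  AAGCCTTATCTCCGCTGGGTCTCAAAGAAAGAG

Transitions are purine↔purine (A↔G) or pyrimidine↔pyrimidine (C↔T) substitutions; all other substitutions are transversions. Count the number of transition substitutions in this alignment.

Mismatches occur at site 3 (A/G, transition), site 6 (G/T, transversion), site 9 (C/T, transition), site 14 (A/G, transition), site 19 (A/G, transition), site 20 (A/T, transversion), site 21 (A/C, transversion), site 24 (G/A, transition), site 29 (C/A, transversion), site 30 (G/A, transition).
Of the 10 differences, 6 transitions and 4 transversions, so the answer is 6.

6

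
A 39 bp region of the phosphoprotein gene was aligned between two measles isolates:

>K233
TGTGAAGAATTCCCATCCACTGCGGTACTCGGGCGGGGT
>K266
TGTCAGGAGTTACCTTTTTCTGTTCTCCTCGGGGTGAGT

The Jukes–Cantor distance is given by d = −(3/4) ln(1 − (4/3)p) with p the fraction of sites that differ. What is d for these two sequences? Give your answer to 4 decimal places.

The sequences differ at positions 4 (G/C), 6 (A/G), 9 (A/G), 12 (C/A), 15 (A/T), 17 (C/T), 18 (C/T), 19 (A/T), 23 (C/T), 24 (G/T), 25 (G/C), 27 (A/C), 34 (C/G), 35 (G/T), 37 (G/A).
p = 15/39 = 0.384615.
d = −0.75 · ln(1 − (4/3)·0.384615) = −0.75 · ln(0.487180) = −0.75 · (-0.719122) = 0.5393.

0.5393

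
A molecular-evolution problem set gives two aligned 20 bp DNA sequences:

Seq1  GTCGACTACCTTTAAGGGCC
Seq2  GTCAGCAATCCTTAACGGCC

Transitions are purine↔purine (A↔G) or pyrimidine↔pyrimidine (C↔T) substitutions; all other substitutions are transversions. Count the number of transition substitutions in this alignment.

4

Mismatches occur at site 4 (G↔A, transition), site 5 (A↔G, transition), site 7 (T↔A, transversion), site 9 (C↔T, transition), site 11 (T↔C, transition), site 16 (G↔C, transversion).
Of the 6 differences, 4 transitions and 2 transversions, so the answer is 4.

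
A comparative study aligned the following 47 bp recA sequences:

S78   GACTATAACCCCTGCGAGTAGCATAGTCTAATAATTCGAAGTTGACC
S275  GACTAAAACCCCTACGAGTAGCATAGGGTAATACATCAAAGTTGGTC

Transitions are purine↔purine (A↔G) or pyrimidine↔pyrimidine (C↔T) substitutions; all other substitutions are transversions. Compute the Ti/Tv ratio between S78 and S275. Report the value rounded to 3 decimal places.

0.800

Mismatches occur at site 6 (T/A, transversion), site 14 (G/A, transition), site 27 (T/G, transversion), site 28 (C/G, transversion), site 34 (A/C, transversion), site 35 (T/A, transversion), site 38 (G/A, transition), site 45 (A/G, transition), site 46 (C/T, transition).
Of the 9 differences, 4 transitions and 5 transversions, so Ti/Tv = 4/5 = 0.800.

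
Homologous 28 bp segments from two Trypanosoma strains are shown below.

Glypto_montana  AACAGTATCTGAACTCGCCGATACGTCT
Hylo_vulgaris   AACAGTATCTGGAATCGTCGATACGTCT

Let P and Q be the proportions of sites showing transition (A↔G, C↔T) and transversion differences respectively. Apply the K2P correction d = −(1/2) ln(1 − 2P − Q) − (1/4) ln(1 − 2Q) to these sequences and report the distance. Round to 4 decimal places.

0.1169

Mismatches occur at site 12 (A↔G, transition), site 14 (C↔A, transversion), site 18 (C↔T, transition).
Of the 3 differences, 2 transitions and 1 transversion over 28 sites: P = 2/28 = 0.071429, Q = 1/28 = 0.035714.
d = −0.5·ln(0.821428) − 0.25·ln(0.928572) = −0.5·(-0.196711) − 0.25·(-0.074107) = 0.1169.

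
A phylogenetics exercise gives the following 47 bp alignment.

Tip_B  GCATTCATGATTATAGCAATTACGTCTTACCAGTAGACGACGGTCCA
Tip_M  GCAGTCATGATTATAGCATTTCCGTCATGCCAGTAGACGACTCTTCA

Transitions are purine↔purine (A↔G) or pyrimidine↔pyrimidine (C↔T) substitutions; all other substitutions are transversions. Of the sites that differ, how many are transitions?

2

The sequences differ at positions 4 (T/G, transversion), 19 (A/T, transversion), 22 (A/C, transversion), 27 (T/A, transversion), 29 (A/G, transition), 42 (G/T, transversion), 43 (G/C, transversion), 45 (C/T, transition).
Of the 8 differences, 2 transitions and 6 transversions, so the answer is 2.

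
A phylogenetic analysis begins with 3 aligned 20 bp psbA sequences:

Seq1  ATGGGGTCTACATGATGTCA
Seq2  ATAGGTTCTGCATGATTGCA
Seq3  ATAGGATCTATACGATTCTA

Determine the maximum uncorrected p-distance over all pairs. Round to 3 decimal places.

0.350

Pairwise Hamming distances:
  Seq1 vs Seq2: 5
  Seq1 vs Seq3: 7
  Seq2 vs Seq3: 6
The largest is 7 mismatches, between Seq1 and Seq3; p = 7/20 = 0.350.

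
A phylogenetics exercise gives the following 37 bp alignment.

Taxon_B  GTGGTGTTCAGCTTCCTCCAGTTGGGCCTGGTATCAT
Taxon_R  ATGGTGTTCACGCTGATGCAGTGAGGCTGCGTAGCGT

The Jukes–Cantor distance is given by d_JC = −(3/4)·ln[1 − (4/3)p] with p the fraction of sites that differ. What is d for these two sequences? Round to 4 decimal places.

0.5266

Differing sites — 1:G/A; 11:G/C; 12:C/G; 13:T/C; 15:C/G; 16:C/A; 18:C/G; 23:T/G; 24:G/A; 28:C/T; 29:T/G; 30:G/C; 34:T/G; 36:A/G.
p = 14/37 = 0.378378.
d = −0.75 · ln(1 − (4/3)·0.378378) = −0.75 · ln(0.495496) = −0.75 · (-0.702196) = 0.5266.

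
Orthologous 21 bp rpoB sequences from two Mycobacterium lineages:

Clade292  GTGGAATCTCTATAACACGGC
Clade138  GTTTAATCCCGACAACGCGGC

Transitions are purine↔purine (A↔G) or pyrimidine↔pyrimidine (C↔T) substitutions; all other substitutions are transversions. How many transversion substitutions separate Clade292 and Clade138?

The sequences differ at positions 3 (G/T, transversion), 4 (G/T, transversion), 9 (T/C, transition), 11 (T/G, transversion), 13 (T/C, transition), 17 (A/G, transition).
Of the 6 differences, 3 transitions and 3 transversions, so the answer is 3.

3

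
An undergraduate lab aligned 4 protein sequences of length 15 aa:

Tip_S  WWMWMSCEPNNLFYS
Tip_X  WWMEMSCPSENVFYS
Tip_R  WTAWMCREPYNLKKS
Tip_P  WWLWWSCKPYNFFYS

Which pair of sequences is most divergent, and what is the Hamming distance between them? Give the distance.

Pairwise Hamming distances:
  Tip_S vs Tip_X: 5
  Tip_S vs Tip_R: 7
  Tip_S vs Tip_P: 5
  Tip_X vs Tip_R: 11
  Tip_X vs Tip_P: 7
  Tip_R vs Tip_P: 9
The largest is 11, between Tip_X and Tip_R.

11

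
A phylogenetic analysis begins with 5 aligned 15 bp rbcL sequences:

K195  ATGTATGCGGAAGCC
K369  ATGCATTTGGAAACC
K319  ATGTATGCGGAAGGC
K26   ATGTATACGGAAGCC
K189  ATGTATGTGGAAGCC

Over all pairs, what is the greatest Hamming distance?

5

Pairwise Hamming distances:
  K195 vs K369: 4
  K195 vs K319: 1
  K195 vs K26: 1
  K195 vs K189: 1
  K369 vs K319: 5
  K369 vs K26: 4
  K369 vs K189: 3
  K319 vs K26: 2
  K319 vs K189: 2
  K26 vs K189: 2
The largest is 5, between K369 and K319.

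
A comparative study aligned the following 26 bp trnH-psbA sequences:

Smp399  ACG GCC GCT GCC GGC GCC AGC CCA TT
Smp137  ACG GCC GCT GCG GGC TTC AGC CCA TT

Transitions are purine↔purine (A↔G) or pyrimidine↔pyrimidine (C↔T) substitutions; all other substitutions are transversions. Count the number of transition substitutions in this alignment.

Mismatches occur at site 12 (C→G, transversion), site 16 (G→T, transversion), site 17 (C→T, transition).
Of the 3 differences, 1 transition and 2 transversions, so the answer is 1.

1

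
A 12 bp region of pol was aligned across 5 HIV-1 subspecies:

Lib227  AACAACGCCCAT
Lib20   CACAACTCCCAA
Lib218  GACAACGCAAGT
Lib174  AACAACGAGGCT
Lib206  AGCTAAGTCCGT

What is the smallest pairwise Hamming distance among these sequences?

3

Pairwise Hamming distances:
  Lib227 vs Lib20: 3
  Lib227 vs Lib218: 4
  Lib227 vs Lib174: 4
  Lib227 vs Lib206: 5
  Lib20 vs Lib218: 6
  Lib20 vs Lib174: 7
  Lib20 vs Lib206: 8
  Lib218 vs Lib174: 5
  Lib218 vs Lib206: 7
  Lib174 vs Lib206: 7
The smallest is 3, between Lib227 and Lib20.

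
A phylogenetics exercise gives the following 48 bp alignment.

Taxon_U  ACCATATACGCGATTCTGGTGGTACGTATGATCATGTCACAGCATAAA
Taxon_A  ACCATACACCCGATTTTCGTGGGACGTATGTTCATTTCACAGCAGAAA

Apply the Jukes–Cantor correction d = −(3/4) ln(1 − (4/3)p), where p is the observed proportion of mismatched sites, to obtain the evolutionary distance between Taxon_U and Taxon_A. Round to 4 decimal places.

Mismatches occur at site 7 (T↔C), site 10 (G↔C), site 16 (C↔T), site 18 (G↔C), site 23 (T↔G), site 31 (A↔T), site 36 (G↔T), site 45 (T↔G).
p = 8/48 = 0.166667.
d = −0.75 · ln(1 − (4/3)·0.166667) = −0.75 · ln(0.777777) = −0.75 · (-0.251315) = 0.1885.

0.1885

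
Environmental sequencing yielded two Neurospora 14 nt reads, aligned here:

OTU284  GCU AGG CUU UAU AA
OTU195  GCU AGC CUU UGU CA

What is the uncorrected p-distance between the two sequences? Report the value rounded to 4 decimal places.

0.2143

The sequences differ at positions 6 (G/C), 11 (A/G), 13 (A/C).
There are 3 differences over 14 sites, so p = 3/14 = 0.2143.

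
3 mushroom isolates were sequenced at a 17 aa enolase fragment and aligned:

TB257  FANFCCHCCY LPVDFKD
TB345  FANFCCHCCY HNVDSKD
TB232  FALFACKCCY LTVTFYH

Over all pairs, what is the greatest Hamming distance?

Pairwise Hamming distances:
  TB257 vs TB345: 3
  TB257 vs TB232: 7
  TB345 vs TB232: 9
The largest is 9, between TB345 and TB232.

9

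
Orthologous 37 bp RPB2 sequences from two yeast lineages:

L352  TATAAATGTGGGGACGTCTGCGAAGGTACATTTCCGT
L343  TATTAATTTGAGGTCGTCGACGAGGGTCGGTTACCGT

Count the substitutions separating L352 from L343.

Differing sites — 4:A/T; 8:G/T; 11:G/A; 14:A/T; 19:T/G; 20:G/A; 24:A/G; 28:A/C; 29:C/G; 30:A/G; 33:T/A.
That gives 11 mismatches out of 37 aligned sites, so the Hamming distance is 11.

11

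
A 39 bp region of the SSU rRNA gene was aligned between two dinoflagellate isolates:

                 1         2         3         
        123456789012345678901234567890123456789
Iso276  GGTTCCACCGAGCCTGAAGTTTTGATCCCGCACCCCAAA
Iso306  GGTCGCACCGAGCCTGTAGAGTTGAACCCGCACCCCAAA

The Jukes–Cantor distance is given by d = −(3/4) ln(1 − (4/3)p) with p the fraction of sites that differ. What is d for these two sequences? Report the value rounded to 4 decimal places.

Differing sites — 4:T/C; 5:C/G; 17:A/T; 20:T/A; 21:T/G; 26:T/A.
p = 6/39 = 0.153846.
d = −0.75 · ln(1 − (4/3)·0.153846) = −0.75 · ln(0.794872) = −0.75 · (-0.229574) = 0.1722.

0.1722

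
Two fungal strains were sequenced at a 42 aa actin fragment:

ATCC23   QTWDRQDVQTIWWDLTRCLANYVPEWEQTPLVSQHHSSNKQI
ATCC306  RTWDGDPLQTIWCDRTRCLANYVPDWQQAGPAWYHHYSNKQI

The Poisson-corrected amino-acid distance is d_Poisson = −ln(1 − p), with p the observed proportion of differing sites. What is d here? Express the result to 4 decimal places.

0.4796

Mismatches occur at site 1 (Q↔R), site 5 (R↔G), site 6 (Q↔D), site 7 (D↔P), site 8 (V↔L), site 13 (W↔C), site 15 (L↔R), site 25 (E↔D), site 27 (E↔Q), site 29 (T↔A), site 30 (P↔G), site 31 (L↔P), site 32 (V↔A), site 33 (S↔W), site 34 (Q↔Y), site 37 (S↔Y).
p = 16/42 = 0.380952.
d = −ln(1 − 0.380952) = −ln(0.619048) = 0.4796.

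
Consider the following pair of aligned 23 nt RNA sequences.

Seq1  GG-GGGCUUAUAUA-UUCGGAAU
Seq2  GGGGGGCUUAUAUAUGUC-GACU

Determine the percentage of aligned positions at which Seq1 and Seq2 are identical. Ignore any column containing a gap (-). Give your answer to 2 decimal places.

Excluding the 3 gap columns leaves 20 comparable sites.
Mismatches occur at site 16 (U↔G), site 22 (A↔C).
18 of the 20 comparable sites match, so the percent identity is 18/20 × 100 = 90.00%.

90.00%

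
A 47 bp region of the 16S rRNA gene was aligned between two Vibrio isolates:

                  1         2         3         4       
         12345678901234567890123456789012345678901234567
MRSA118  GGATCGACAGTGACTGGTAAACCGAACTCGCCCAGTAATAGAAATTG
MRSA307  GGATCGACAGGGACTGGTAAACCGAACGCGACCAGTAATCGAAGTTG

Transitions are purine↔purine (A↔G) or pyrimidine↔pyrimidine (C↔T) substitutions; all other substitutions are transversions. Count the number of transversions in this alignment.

Differing sites — 11:T/G (Tv); 28:T/G (Tv); 31:C/A (Tv); 40:A/C (Tv); 44:A/G (Ti).
Of the 5 differences, 1 transition and 4 transversions, so the answer is 4.

4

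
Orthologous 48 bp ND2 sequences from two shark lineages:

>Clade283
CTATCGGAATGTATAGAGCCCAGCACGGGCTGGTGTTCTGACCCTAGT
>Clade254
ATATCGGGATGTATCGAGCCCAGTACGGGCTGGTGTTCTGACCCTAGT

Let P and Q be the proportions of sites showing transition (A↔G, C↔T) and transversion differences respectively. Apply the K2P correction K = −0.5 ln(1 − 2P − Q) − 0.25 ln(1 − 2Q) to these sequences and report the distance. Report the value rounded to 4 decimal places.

Differing sites — 1:C/A (Tv); 8:A/G (Ti); 15:A/C (Tv); 24:C/T (Ti).
Of the 4 differences, 2 transitions and 2 transversions over 48 sites: P = 2/48 = 0.041667, Q = 2/48 = 0.041667.
d = −0.5·ln(0.874999) − 0.25·ln(0.916666) = −0.5·(-0.133533) − 0.25·(-0.087012) = 0.0885.

0.0885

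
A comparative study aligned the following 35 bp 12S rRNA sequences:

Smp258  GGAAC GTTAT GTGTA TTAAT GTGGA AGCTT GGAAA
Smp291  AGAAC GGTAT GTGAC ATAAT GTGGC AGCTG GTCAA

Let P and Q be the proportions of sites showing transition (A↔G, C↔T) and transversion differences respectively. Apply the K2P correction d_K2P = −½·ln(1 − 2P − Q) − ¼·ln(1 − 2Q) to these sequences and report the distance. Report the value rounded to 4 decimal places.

0.3210

Mismatches occur at site 1 (G→A, transition), site 7 (T→G, transversion), site 14 (T→A, transversion), site 15 (A→C, transversion), site 16 (T→A, transversion), site 25 (A→C, transversion), site 30 (T→G, transversion), site 32 (G→T, transversion), site 33 (A→C, transversion).
Of the 9 differences, 1 transition and 8 transversions over 35 sites: P = 1/35 = 0.028571, Q = 8/35 = 0.228571.
d = −0.5·ln(0.714287) − 0.25·ln(0.542858) = −0.5·(-0.336470) − 0.25·(-0.610908) = 0.3210.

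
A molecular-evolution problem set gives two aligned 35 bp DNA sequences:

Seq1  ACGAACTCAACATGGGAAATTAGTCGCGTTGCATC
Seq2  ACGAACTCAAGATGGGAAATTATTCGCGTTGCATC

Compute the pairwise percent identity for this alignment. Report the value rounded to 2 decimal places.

Differing sites — 11:C/G; 23:G/T.
33 of the 35 sites match, so the percent identity is 33/35 × 100 = 94.29%.

94.29%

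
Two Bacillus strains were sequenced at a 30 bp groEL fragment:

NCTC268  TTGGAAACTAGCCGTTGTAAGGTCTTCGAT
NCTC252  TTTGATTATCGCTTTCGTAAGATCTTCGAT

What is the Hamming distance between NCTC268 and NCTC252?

Differing sites — 3:G/T; 6:A/T; 7:A/T; 8:C/A; 10:A/C; 13:C/T; 14:G/T; 16:T/C; 22:G/A.
That gives 9 mismatches out of 30 aligned sites, so the Hamming distance is 9.

9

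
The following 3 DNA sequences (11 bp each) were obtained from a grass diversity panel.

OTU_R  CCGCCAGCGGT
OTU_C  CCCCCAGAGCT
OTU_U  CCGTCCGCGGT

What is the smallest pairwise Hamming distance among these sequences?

Pairwise Hamming distances:
  OTU_R vs OTU_C: 3
  OTU_R vs OTU_U: 2
  OTU_C vs OTU_U: 5
The smallest is 2, between OTU_R and OTU_U.

2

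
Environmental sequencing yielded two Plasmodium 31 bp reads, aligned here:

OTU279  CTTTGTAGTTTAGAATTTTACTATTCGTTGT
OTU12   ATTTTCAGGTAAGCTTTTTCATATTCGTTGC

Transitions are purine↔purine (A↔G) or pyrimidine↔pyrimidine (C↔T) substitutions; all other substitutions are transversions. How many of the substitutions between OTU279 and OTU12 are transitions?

2

Differing sites — 1:C/A (Tv); 5:G/T (Tv); 6:T/C (Ti); 9:T/G (Tv); 11:T/A (Tv); 14:A/C (Tv); 15:A/T (Tv); 20:A/C (Tv); 21:C/A (Tv); 31:T/C (Ti).
Of the 10 differences, 2 transitions and 8 transversions, so the answer is 2.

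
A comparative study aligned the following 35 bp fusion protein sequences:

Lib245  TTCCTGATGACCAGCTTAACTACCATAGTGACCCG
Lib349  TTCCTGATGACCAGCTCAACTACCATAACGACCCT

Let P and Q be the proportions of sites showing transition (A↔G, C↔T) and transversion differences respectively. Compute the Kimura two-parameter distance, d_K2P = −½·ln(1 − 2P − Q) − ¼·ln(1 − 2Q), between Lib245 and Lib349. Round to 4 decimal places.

0.1263

Mismatches occur at site 17 (T↔C, transition), site 28 (G↔A, transition), site 29 (T↔C, transition), site 35 (G↔T, transversion).
Of the 4 differences, 3 transitions and 1 transversion over 35 sites: P = 3/35 = 0.085714, Q = 1/35 = 0.028571.
d = −0.5·ln(0.800001) − 0.25·ln(0.942858) = −0.5·(-0.223142) − 0.25·(-0.058840) = 0.1263.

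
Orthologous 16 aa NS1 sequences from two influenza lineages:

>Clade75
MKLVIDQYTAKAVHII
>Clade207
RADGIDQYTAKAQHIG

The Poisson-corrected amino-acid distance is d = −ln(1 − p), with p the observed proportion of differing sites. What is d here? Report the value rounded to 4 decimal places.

Mismatches occur at site 1 (M/R), site 2 (K/A), site 3 (L/D), site 4 (V/G), site 13 (V/Q), site 16 (I/G).
p = 6/16 = 0.375000.
d = −ln(1 − 0.375000) = −ln(0.625000) = 0.4700.

0.4700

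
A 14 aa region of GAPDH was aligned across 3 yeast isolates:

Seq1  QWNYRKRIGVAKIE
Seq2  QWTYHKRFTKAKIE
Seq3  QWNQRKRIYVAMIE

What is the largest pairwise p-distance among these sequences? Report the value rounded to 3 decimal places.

Pairwise Hamming distances:
  Seq1 vs Seq2: 5
  Seq1 vs Seq3: 3
  Seq2 vs Seq3: 7
The largest is 7 mismatches, between Seq2 and Seq3; p = 7/14 = 0.500.

0.500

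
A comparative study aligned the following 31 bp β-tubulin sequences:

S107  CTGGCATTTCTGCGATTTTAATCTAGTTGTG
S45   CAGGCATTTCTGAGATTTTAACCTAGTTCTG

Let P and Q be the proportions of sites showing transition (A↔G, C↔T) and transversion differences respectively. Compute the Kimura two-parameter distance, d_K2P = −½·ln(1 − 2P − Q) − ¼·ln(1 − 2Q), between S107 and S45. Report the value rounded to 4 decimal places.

Mismatches occur at site 2 (T→A, transversion), site 13 (C→A, transversion), site 22 (T→C, transition), site 29 (G→C, transversion).
Of the 4 differences, 1 transition and 3 transversions over 31 sites: P = 1/31 = 0.032258, Q = 3/31 = 0.096774.
d = −0.5·ln(0.838710) − 0.25·ln(0.806452) = −0.5·(-0.175890) − 0.25·(-0.215111) = 0.1417.

0.1417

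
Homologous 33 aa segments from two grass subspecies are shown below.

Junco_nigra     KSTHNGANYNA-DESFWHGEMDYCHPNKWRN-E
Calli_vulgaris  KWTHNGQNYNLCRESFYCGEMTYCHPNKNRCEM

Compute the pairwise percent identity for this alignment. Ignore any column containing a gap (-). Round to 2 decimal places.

Excluding the 2 gap columns leaves 31 comparable sites.
Differing sites — 2:S/W; 7:A/Q; 11:A/L; 13:D/R; 17:W/Y; 18:H/C; 22:D/T; 29:W/N; 31:N/C; 33:E/M.
21 of the 31 comparable sites match, so the percent identity is 21/31 × 100 = 67.74%.

67.74%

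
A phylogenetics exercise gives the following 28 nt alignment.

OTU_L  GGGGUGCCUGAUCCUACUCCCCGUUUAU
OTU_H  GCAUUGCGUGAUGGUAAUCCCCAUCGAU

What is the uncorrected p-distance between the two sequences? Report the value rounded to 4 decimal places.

Mismatches occur at site 2 (G↔C), site 3 (G↔A), site 4 (G↔U), site 8 (C↔G), site 13 (C↔G), site 14 (C↔G), site 17 (C↔A), site 23 (G↔A), site 25 (U↔C), site 26 (U↔G).
There are 10 differences over 28 sites, so p = 10/28 = 0.3571.

0.3571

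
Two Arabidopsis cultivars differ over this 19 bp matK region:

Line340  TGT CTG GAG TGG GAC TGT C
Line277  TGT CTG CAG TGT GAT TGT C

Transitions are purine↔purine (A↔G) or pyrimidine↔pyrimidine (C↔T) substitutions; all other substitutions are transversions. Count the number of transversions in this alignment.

Differing sites — 7:G/C (Tv); 12:G/T (Tv); 15:C/T (Ti).
Of the 3 differences, 1 transition and 2 transversions, so the answer is 2.

2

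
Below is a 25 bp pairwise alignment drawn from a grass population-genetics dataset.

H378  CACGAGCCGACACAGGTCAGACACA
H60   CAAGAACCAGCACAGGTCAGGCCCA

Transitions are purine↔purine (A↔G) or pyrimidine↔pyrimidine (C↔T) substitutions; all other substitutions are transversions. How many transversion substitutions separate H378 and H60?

2

Differing sites — 3:C/A (Tv); 6:G/A (Ti); 9:G/A (Ti); 10:A/G (Ti); 21:A/G (Ti); 23:A/C (Tv).
Of the 6 differences, 4 transitions and 2 transversions, so the answer is 2.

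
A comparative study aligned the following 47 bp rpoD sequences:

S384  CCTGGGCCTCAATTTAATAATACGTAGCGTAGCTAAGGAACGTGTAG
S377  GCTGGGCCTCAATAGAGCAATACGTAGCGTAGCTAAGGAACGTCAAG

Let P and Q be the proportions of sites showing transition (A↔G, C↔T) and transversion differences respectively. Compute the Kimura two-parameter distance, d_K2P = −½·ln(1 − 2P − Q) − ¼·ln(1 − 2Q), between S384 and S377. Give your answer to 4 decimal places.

Mismatches occur at site 1 (C/G, transversion), site 14 (T/A, transversion), site 15 (T/G, transversion), site 17 (A/G, transition), site 18 (T/C, transition), site 44 (G/C, transversion), site 45 (T/A, transversion).
Of the 7 differences, 2 transitions and 5 transversions over 47 sites: P = 2/47 = 0.042553, Q = 5/47 = 0.106383.
d = −0.5·ln(0.808511) − 0.25·ln(0.787234) = −0.5·(-0.212561) − 0.25·(-0.239230) = 0.1661.

0.1661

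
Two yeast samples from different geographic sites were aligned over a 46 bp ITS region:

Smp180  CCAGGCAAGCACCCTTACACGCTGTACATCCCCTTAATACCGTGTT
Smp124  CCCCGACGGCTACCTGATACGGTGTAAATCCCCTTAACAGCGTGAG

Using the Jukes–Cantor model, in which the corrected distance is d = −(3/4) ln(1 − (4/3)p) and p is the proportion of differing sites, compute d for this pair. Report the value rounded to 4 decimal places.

The sequences differ at positions 3 (A/C), 4 (G/C), 6 (C/A), 7 (A/C), 8 (A/G), 11 (A/T), 12 (C/A), 16 (T/G), 18 (C/T), 22 (C/G), 27 (C/A), 38 (T/C), 40 (C/G), 45 (T/A), 46 (T/G).
p = 15/46 = 0.326087.
d = −0.75 · ln(1 − (4/3)·0.326087) = −0.75 · ln(0.565217) = −0.75 · (-0.570546) = 0.4279.

0.4279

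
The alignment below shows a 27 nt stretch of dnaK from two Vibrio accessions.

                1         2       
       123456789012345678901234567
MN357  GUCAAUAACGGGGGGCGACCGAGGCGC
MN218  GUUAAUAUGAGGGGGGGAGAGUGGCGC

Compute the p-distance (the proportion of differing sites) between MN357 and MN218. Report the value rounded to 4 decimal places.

0.2963

Differing sites — 3:C/U; 8:A/U; 9:C/G; 10:G/A; 16:C/G; 19:C/G; 20:C/A; 22:A/U.
There are 8 differences over 27 sites, so p = 8/27 = 0.2963.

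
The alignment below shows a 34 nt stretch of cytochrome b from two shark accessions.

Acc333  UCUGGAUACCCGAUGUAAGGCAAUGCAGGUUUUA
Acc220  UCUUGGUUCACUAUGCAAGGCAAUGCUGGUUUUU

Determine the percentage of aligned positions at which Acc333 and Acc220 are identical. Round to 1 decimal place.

76.5%

The sequences differ at positions 4 (G/U), 6 (A/G), 8 (A/U), 10 (C/A), 12 (G/U), 16 (U/C), 27 (A/U), 34 (A/U).
26 of the 34 sites match, so the percent identity is 26/34 × 100 = 76.5%.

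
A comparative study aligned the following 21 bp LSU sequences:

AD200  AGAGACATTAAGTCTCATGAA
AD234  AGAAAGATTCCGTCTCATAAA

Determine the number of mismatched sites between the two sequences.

5

Mismatches occur at site 4 (G→A), site 6 (C→G), site 10 (A→C), site 11 (A→C), site 19 (G→A).
That gives 5 mismatches out of 21 aligned sites, so the Hamming distance is 5.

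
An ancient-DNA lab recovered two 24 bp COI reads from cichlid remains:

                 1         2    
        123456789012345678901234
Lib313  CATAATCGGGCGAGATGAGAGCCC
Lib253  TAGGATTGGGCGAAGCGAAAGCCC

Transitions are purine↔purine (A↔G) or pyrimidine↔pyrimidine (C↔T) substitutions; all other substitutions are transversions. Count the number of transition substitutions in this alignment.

7

Differing sites — 1:C/T (Ti); 3:T/G (Tv); 4:A/G (Ti); 7:C/T (Ti); 14:G/A (Ti); 15:A/G (Ti); 16:T/C (Ti); 19:G/A (Ti).
Of the 8 differences, 7 transitions and 1 transversion, so the answer is 7.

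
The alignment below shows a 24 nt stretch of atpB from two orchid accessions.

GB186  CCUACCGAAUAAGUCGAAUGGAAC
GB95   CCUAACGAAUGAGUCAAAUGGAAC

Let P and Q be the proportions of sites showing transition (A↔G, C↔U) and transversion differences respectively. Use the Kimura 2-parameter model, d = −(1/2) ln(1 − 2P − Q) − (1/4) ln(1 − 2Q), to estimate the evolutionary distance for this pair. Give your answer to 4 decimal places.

The sequences differ at positions 5 (C/A, transversion), 11 (A/G, transition), 16 (G/A, transition).
Of the 3 differences, 2 transitions and 1 transversion over 24 sites: P = 2/24 = 0.083333, Q = 1/24 = 0.041667.
d = −0.5·ln(0.791667) − 0.25·ln(0.916666) = −0.5·(-0.233614) − 0.25·(-0.087012) = 0.1386.

0.1386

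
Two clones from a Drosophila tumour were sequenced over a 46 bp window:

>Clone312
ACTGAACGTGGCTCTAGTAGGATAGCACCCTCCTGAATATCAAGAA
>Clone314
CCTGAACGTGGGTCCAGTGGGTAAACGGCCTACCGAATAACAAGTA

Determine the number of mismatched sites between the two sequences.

The sequences differ at positions 1 (A/C), 12 (C/G), 15 (T/C), 19 (A/G), 22 (A/T), 23 (T/A), 25 (G/A), 27 (A/G), 28 (C/G), 32 (C/A), 34 (T/C), 40 (T/A), 45 (A/T).
That gives 13 mismatches out of 46 aligned sites, so the Hamming distance is 13.

13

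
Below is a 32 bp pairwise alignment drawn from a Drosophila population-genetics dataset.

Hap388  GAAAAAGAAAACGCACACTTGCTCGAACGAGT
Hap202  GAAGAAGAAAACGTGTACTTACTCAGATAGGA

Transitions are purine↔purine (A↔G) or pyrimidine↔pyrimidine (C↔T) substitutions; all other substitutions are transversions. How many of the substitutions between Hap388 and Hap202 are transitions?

10

Differing sites — 4:A/G (Ti); 14:C/T (Ti); 15:A/G (Ti); 16:C/T (Ti); 21:G/A (Ti); 25:G/A (Ti); 26:A/G (Ti); 28:C/T (Ti); 29:G/A (Ti); 30:A/G (Ti); 32:T/A (Tv).
Of the 11 differences, 10 transitions and 1 transversion, so the answer is 10.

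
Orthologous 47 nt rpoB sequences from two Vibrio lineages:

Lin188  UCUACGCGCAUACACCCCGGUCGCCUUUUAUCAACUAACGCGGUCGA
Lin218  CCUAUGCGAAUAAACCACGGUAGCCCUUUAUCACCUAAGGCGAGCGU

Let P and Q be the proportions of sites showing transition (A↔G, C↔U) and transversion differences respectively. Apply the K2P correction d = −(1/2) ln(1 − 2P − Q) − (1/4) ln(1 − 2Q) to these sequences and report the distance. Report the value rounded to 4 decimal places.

The sequences differ at positions 1 (U/C, transition), 5 (C/U, transition), 9 (C/A, transversion), 13 (C/A, transversion), 17 (C/A, transversion), 22 (C/A, transversion), 26 (U/C, transition), 34 (A/C, transversion), 39 (C/G, transversion), 43 (G/A, transition), 44 (U/G, transversion), 47 (A/U, transversion).
Of the 12 differences, 4 transitions and 8 transversions over 47 sites: P = 4/47 = 0.085106, Q = 8/47 = 0.170213.
d = −0.5·ln(0.659575) − 0.25·ln(0.659574) = −0.5·(-0.416160) − 0.25·(-0.416161) = 0.3121.

0.3121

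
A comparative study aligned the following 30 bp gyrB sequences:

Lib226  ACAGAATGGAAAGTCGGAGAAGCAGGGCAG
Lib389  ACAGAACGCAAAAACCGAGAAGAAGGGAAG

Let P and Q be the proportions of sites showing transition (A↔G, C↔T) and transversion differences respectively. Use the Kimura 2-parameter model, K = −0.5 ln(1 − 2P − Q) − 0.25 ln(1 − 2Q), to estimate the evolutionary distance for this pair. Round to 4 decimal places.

Differing sites — 7:T/C (Ti); 9:G/C (Tv); 13:G/A (Ti); 14:T/A (Tv); 16:G/C (Tv); 23:C/A (Tv); 28:C/A (Tv).
Of the 7 differences, 2 transitions and 5 transversions over 30 sites: P = 2/30 = 0.066667, Q = 5/30 = 0.166667.
d = −0.5·ln(0.699999) − 0.25·ln(0.666666) = −0.5·(-0.356676) − 0.25·(-0.405466) = 0.2797.

0.2797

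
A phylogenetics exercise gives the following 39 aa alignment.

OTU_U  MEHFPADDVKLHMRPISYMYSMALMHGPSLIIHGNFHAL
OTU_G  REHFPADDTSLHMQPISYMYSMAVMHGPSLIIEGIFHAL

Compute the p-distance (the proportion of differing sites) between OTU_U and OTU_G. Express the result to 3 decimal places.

0.179

The sequences differ at positions 1 (M/R), 9 (V/T), 10 (K/S), 14 (R/Q), 24 (L/V), 33 (H/E), 35 (N/I).
There are 7 differences over 39 sites, so p = 7/39 = 0.179.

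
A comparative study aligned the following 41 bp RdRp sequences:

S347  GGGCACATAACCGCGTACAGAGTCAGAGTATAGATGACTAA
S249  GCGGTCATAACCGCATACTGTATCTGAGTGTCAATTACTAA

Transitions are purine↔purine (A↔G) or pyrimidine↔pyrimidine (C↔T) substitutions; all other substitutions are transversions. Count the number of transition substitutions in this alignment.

4

Mismatches occur at site 2 (G↔C, transversion), site 4 (C↔G, transversion), site 5 (A↔T, transversion), site 15 (G↔A, transition), site 19 (A↔T, transversion), site 21 (A↔T, transversion), site 22 (G↔A, transition), site 25 (A↔T, transversion), site 30 (A↔G, transition), site 32 (A↔C, transversion), site 33 (G↔A, transition), site 36 (G↔T, transversion).
Of the 12 differences, 4 transitions and 8 transversions, so the answer is 4.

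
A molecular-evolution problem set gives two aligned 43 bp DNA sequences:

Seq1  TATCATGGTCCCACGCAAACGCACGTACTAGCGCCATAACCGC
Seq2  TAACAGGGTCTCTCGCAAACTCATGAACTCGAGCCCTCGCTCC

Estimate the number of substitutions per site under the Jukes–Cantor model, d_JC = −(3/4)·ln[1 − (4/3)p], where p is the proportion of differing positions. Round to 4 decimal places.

0.4270

The sequences differ at positions 3 (T/A), 6 (T/G), 11 (C/T), 13 (A/T), 21 (G/T), 24 (C/T), 26 (T/A), 30 (A/C), 32 (C/A), 36 (A/C), 38 (A/C), 39 (A/G), 41 (C/T), 42 (G/C).
p = 14/43 = 0.325581.
d = −0.75 · ln(1 − (4/3)·0.325581) = −0.75 · ln(0.565892) = −0.75 · (-0.569352) = 0.4270.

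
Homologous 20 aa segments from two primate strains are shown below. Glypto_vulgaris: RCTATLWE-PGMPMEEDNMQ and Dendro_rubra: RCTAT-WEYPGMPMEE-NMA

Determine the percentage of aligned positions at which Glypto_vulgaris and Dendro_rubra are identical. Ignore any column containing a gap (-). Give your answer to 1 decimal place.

94.1%

Excluding the 3 gap columns leaves 17 comparable sites.
The sequences differ at position 20 (Q/A).
16 of the 17 comparable sites match, so the percent identity is 16/17 × 100 = 94.1%.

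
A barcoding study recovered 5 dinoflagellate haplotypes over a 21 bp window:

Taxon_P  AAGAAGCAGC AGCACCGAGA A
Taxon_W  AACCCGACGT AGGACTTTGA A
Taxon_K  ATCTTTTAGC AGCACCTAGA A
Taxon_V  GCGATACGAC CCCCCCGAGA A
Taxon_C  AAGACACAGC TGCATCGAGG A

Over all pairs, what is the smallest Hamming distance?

Pairwise Hamming distances:
  Taxon_P vs Taxon_W: 10
  Taxon_P vs Taxon_K: 7
  Taxon_P vs Taxon_V: 9
  Taxon_P vs Taxon_C: 5
  Taxon_W vs Taxon_K: 10
  Taxon_W vs Taxon_V: 17
  Taxon_W vs Taxon_C: 13
  Taxon_K vs Taxon_V: 12
  Taxon_K vs Taxon_C: 10
  Taxon_V vs Taxon_C: 10
The smallest is 5, between Taxon_P and Taxon_C.

5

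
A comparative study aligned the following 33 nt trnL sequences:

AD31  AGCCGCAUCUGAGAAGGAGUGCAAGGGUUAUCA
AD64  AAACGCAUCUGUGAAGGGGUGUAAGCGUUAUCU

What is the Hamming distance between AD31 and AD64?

7

Mismatches occur at site 2 (G→A), site 3 (C→A), site 12 (A→U), site 18 (A→G), site 22 (C→U), site 26 (G→C), site 33 (A→U).
That gives 7 mismatches out of 33 aligned sites, so the Hamming distance is 7.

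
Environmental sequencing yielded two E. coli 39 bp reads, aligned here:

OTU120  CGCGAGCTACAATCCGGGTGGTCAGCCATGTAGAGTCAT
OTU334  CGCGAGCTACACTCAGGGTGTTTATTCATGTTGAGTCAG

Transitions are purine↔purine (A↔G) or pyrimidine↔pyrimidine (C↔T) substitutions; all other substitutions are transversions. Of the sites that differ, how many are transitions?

Differing sites — 12:A/C (Tv); 15:C/A (Tv); 21:G/T (Tv); 23:C/T (Ti); 25:G/T (Tv); 26:C/T (Ti); 32:A/T (Tv); 39:T/G (Tv).
Of the 8 differences, 2 transitions and 6 transversions, so the answer is 2.

2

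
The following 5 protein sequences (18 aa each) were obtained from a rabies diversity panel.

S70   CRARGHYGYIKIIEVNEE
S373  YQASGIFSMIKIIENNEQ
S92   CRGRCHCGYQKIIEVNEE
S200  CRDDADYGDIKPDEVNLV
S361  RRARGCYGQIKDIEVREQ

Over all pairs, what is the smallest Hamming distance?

Pairwise Hamming distances:
  S70 vs S373: 9
  S70 vs S92: 4
  S70 vs S200: 9
  S70 vs S361: 6
  S373 vs S92: 12
  S373 vs S200: 14
  S373 vs S361: 10
  S92 vs S200: 11
  S92 vs S361: 10
  S200 vs S361: 11
The smallest is 4, between S70 and S92.

4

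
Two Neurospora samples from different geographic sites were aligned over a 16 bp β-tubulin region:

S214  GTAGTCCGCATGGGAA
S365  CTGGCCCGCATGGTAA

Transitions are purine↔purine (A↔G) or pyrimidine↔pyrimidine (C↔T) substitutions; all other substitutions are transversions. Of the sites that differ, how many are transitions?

2

The sequences differ at positions 1 (G/C, transversion), 3 (A/G, transition), 5 (T/C, transition), 14 (G/T, transversion).
Of the 4 differences, 2 transitions and 2 transversions, so the answer is 2.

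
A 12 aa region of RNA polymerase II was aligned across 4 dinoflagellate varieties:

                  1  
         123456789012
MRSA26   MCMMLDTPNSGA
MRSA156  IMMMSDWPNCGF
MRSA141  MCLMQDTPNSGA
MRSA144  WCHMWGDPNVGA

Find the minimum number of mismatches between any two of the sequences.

2

Pairwise Hamming distances:
  MRSA26 vs MRSA156: 6
  MRSA26 vs MRSA141: 2
  MRSA26 vs MRSA144: 6
  MRSA156 vs MRSA141: 7
  MRSA156 vs MRSA144: 8
  MRSA141 vs MRSA144: 6
The smallest is 2, between MRSA26 and MRSA141.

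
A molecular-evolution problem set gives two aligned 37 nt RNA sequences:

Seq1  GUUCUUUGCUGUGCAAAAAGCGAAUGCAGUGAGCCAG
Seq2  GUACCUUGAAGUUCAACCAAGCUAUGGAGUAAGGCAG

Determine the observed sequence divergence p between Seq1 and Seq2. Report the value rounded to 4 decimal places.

The sequences differ at positions 3 (U/A), 5 (U/C), 9 (C/A), 10 (U/A), 13 (G/U), 17 (A/C), 18 (A/C), 20 (G/A), 21 (C/G), 22 (G/C), 23 (A/U), 27 (C/G), 31 (G/A), 34 (C/G).
There are 14 differences over 37 sites, so p = 14/37 = 0.3784.

0.3784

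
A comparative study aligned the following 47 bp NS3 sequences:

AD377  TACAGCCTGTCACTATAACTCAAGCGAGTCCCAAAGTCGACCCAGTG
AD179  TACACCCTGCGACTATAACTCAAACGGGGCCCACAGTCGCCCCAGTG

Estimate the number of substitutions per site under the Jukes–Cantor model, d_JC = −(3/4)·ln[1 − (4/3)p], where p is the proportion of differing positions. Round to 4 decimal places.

0.1931

Mismatches occur at site 5 (G→C), site 10 (T→C), site 11 (C→G), site 24 (G→A), site 27 (A→G), site 29 (T→G), site 34 (A→C), site 40 (A→C).
p = 8/47 = 0.170213.
d = −0.75 · ln(1 − (4/3)·0.170213) = −0.75 · ln(0.773049) = −0.75 · (-0.257413) = 0.1931.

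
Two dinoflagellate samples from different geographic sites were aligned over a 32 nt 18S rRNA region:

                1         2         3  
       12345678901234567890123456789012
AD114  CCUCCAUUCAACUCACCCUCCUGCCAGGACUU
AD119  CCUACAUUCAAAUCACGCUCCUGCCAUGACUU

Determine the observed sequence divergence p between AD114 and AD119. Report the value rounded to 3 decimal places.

0.125

Differing sites — 4:C/A; 12:C/A; 17:C/G; 27:G/U.
There are 4 differences over 32 sites, so p = 4/32 = 0.125.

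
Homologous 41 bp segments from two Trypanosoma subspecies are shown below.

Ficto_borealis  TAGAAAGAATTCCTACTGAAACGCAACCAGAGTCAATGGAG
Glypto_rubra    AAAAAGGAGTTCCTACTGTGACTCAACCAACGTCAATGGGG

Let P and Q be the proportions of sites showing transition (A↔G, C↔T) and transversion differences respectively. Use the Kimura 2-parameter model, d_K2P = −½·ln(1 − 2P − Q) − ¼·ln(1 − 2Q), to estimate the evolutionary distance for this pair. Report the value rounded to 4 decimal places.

Mismatches occur at site 1 (T→A, transversion), site 3 (G→A, transition), site 6 (A→G, transition), site 9 (A→G, transition), site 19 (A→T, transversion), site 20 (A→G, transition), site 23 (G→T, transversion), site 30 (G→A, transition), site 31 (A→C, transversion), site 40 (A→G, transition).
Of the 10 differences, 6 transitions and 4 transversions over 41 sites: P = 6/41 = 0.146341, Q = 4/41 = 0.097561.
d = −0.5·ln(0.609757) − 0.25·ln(0.804878) = −0.5·(-0.494695) − 0.25·(-0.217065) = 0.3016.

0.3016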